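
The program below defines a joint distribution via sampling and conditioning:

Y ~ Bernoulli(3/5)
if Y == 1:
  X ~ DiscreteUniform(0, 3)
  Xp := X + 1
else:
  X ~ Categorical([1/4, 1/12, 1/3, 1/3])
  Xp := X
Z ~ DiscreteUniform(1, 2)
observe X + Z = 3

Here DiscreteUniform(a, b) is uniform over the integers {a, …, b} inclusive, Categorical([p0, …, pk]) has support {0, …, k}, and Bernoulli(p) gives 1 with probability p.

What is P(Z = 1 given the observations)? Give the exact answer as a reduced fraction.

Enumerate traces; 4 have nonzero weight after conditioning:
  (Y=0, X=1, Z=2) weight 1/60
  (Y=0, X=2, Z=1) weight 1/15
  (Y=1, X=1, Z=2) weight 3/40
  (Y=1, X=2, Z=1) weight 3/40
Group by Z:
  weight(Z=1) = 17/120
  weight(Z=2) = 11/120
Total weight = 17/120 + 11/120 = 7/30
P(Z=1 | obs) = 17/120 / 7/30 = 17/28
P(Z=2 | obs) = 11/120 / 7/30 = 11/28

P(Z = 1 | obs) = 17/28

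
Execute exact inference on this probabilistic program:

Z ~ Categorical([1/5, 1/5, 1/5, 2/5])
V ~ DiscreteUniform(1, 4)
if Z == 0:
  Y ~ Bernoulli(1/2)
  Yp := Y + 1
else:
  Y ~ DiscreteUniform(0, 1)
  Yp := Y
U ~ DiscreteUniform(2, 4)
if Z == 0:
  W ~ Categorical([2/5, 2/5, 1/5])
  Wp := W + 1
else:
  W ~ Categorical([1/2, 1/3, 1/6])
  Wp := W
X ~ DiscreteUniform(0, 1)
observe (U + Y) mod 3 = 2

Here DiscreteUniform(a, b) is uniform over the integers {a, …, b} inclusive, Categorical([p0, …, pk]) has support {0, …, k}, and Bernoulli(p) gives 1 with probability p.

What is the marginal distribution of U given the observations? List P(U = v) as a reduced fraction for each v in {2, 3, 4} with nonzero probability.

P(U=2) = 1/2, P(U=4) = 1/2

Enumerate traces; 192 have nonzero weight after conditioning:
  (Z=0, V=1, Y=0, U=2, W=0, X=0) weight 1/600
  (Z=0, V=1, Y=0, U=2, W=0, X=1) weight 1/600
  (Z=0, V=1, Y=0, U=2, W=1, X=0) weight 1/600
  (Z=0, V=1, Y=0, U=2, W=1, X=1) weight 1/600
  (Z=0, V=1, Y=0, U=2, W=2, X=0) weight 1/1200
  (Z=0, V=1, Y=0, U=2, W=2, X=1) weight 1/1200
  (Z=0, V=1, Y=1, U=4, W=0, X=0) weight 1/600
  (Z=0, V=1, Y=1, U=4, W=0, X=1) weight 1/600
  … 184 more
Group by U:
  weight(U=2) = 1/6
  weight(U=4) = 1/6
Total weight = 1/6 + 1/6 = 1/3
P(U=2 | obs) = 1/6 / 1/3 = 1/2
P(U=4 | obs) = 1/6 / 1/3 = 1/2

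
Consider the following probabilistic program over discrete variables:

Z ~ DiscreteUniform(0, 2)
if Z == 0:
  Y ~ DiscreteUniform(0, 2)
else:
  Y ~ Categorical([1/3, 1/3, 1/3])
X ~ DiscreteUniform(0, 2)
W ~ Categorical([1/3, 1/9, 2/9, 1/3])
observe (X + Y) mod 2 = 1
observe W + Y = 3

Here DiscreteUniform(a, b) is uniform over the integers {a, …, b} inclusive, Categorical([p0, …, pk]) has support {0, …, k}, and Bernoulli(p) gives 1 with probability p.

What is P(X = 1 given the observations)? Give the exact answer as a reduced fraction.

P(X = 1 | obs) = 1/2

Enumerate traces; 12 have nonzero weight after conditioning:
  (Z=0, Y=0, X=1, W=3) weight 1/81
  (Z=0, Y=1, X=0, W=2) weight 2/243
  (Z=0, Y=1, X=2, W=2) weight 2/243
  (Z=0, Y=2, X=1, W=1) weight 1/243
  (Z=1, Y=0, X=1, W=3) weight 1/81
  (Z=1, Y=1, X=0, W=2) weight 2/243
  (Z=1, Y=1, X=2, W=2) weight 2/243
  (Z=1, Y=2, X=1, W=1) weight 1/243
  … 4 more
Group by X:
  weight(X=0) = 2/81
  weight(X=1) = 4/81
  weight(X=2) = 2/81
Total weight = 2/81 + 4/81 + 2/81 = 8/81
P(X=0 | obs) = 2/81 / 8/81 = 1/4
P(X=1 | obs) = 4/81 / 8/81 = 1/2
P(X=2 | obs) = 2/81 / 8/81 = 1/4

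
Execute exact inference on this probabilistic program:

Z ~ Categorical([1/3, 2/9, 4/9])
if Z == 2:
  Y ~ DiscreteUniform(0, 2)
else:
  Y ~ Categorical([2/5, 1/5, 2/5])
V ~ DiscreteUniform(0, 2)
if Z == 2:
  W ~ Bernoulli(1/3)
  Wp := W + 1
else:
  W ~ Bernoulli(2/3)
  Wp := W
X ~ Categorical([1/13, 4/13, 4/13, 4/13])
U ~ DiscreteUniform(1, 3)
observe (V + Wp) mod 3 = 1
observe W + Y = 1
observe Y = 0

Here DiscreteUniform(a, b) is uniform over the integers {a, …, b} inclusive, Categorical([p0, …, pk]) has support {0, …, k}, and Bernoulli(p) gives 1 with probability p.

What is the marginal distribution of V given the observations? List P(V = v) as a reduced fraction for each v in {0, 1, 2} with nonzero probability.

Enumerate traces; 36 have nonzero weight after conditioning:
  (Z=0, Y=0, V=0, W=1, X=0, U=1) weight 4/5265
  (Z=0, Y=0, V=0, W=1, X=0, U=2) weight 4/5265
  (Z=0, Y=0, V=0, W=1, X=0, U=3) weight 4/5265
  (Z=0, Y=0, V=0, W=1, X=1, U=1) weight 16/5265
  (Z=0, Y=0, V=0, W=1, X=1, U=2) weight 16/5265
  (Z=0, Y=0, V=0, W=1, X=1, U=3) weight 16/5265
  (Z=0, Y=0, V=0, W=1, X=2, U=1) weight 16/5265
  (Z=0, Y=0, V=0, W=1, X=2, U=2) weight 16/5265
  (Z=2, Y=0, V=2, W=1, X=0, U=1) weight 4/9477
  … 27 more
Group by V:
  weight(V=0) = 4/81
  weight(V=2) = 4/243
Total weight = 4/81 + 4/243 = 16/243
P(V=0 | obs) = 4/81 / 16/243 = 3/4
P(V=2 | obs) = 4/243 / 16/243 = 1/4

P(V=0) = 3/4, P(V=2) = 1/4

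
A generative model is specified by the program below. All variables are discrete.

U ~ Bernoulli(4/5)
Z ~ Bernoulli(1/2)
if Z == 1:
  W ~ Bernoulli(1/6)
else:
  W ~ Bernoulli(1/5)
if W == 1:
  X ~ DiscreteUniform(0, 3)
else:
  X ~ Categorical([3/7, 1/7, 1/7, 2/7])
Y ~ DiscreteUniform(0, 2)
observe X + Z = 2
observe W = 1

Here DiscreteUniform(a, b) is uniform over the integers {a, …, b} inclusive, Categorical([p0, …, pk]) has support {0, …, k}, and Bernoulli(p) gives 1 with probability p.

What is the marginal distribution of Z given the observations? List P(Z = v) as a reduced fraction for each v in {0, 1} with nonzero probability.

Enumerate traces; 12 have nonzero weight after conditioning:
  (U=0, Z=0, W=1, X=2, Y=0) weight 1/600
  (U=0, Z=0, W=1, X=2, Y=1) weight 1/600
  (U=0, Z=0, W=1, X=2, Y=2) weight 1/600
  (U=0, Z=1, W=1, X=1, Y=0) weight 1/720
  (U=0, Z=1, W=1, X=1, Y=1) weight 1/720
  (U=0, Z=1, W=1, X=1, Y=2) weight 1/720
  (U=1, Z=0, W=1, X=2, Y=0) weight 1/150
  (U=1, Z=0, W=1, X=2, Y=1) weight 1/150
  … 4 more
Group by Z:
  weight(Z=0) = 1/40
  weight(Z=1) = 1/48
Total weight = 1/40 + 1/48 = 11/240
P(Z=0 | obs) = 1/40 / 11/240 = 6/11
P(Z=1 | obs) = 1/48 / 11/240 = 5/11

P(Z=0) = 6/11, P(Z=1) = 5/11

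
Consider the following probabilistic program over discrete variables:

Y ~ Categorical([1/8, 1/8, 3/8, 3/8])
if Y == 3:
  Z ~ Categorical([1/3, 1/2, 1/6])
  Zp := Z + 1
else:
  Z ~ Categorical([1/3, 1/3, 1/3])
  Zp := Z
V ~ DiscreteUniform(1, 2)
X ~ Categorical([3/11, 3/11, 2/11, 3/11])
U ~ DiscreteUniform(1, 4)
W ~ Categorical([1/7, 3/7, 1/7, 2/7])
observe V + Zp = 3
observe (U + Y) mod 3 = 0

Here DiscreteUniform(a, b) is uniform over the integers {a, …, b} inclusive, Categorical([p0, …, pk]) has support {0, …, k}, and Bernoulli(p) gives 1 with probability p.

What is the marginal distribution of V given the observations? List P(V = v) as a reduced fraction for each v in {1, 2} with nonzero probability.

Enumerate traces; 160 have nonzero weight after conditioning:
  (Y=0, Z=1, V=2, X=0, U=3, W=0) weight 1/4928
  (Y=0, Z=1, V=2, X=0, U=3, W=1) weight 3/4928
  (Y=0, Z=1, V=2, X=0, U=3, W=2) weight 1/4928
  (Y=0, Z=1, V=2, X=0, U=3, W=3) weight 1/2464
  (Y=0, Z=1, V=2, X=1, U=3, W=0) weight 1/4928
  (Y=0, Z=1, V=2, X=1, U=3, W=1) weight 3/4928
  (Y=0, Z=1, V=2, X=1, U=3, W=2) weight 1/4928
  (Y=0, Z=1, V=2, X=1, U=3, W=3) weight 1/2464
  (Y=0, Z=2, V=1, X=0, U=3, W=0) weight 1/4928
  … 151 more
Group by V:
  weight(V=1) = 25/384
  weight(V=2) = 11/192
Total weight = 25/384 + 11/192 = 47/384
P(V=1 | obs) = 25/384 / 47/384 = 25/47
P(V=2 | obs) = 11/192 / 47/384 = 22/47

P(V=1) = 25/47, P(V=2) = 22/47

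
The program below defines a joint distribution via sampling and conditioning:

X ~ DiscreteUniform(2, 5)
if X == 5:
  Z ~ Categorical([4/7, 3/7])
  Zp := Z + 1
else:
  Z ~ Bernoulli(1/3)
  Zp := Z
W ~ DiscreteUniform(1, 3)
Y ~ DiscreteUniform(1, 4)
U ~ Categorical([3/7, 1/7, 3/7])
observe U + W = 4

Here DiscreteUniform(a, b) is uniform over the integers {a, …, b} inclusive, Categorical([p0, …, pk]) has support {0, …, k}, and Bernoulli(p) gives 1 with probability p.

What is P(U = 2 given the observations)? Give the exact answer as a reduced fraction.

P(U = 2 | obs) = 3/4

Enumerate traces; 64 have nonzero weight after conditioning:
  (X=2, Z=0, W=2, Y=1, U=2) weight 1/168
  (X=2, Z=0, W=2, Y=2, U=2) weight 1/168
  (X=2, Z=0, W=2, Y=3, U=2) weight 1/168
  (X=2, Z=0, W=2, Y=4, U=2) weight 1/168
  (X=2, Z=0, W=3, Y=1, U=1) weight 1/504
  (X=2, Z=0, W=3, Y=2, U=1) weight 1/504
  (X=2, Z=0, W=3, Y=3, U=1) weight 1/504
  (X=2, Z=0, W=3, Y=4, U=1) weight 1/504
  … 56 more
Group by U:
  weight(U=1) = 1/21
  weight(U=2) = 1/7
Total weight = 1/21 + 1/7 = 4/21
P(U=1 | obs) = 1/21 / 4/21 = 1/4
P(U=2 | obs) = 1/7 / 4/21 = 3/4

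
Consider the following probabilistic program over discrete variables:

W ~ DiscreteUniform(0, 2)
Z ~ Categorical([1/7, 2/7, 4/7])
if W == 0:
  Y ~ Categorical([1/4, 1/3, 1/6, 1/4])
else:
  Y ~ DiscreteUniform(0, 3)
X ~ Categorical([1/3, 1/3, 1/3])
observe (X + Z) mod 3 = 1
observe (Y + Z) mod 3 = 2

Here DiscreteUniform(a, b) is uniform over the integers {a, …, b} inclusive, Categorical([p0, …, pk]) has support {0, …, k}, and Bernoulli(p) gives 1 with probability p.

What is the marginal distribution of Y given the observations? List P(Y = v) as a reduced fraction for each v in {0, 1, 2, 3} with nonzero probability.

P(Y=0) = 9/25, P(Y=1) = 1/5, P(Y=2) = 2/25, P(Y=3) = 9/25

Enumerate traces; 12 have nonzero weight after conditioning:
  (W=0, Z=0, Y=2, X=1) weight 1/378
  (W=0, Z=1, Y=1, X=0) weight 2/189
  (W=0, Z=2, Y=0, X=2) weight 1/63
  (W=0, Z=2, Y=3, X=2) weight 1/63
  (W=1, Z=0, Y=2, X=1) weight 1/252
  (W=1, Z=1, Y=1, X=0) weight 1/126
  (W=1, Z=2, Y=0, X=2) weight 1/63
  (W=1, Z=2, Y=3, X=2) weight 1/63
  … 4 more
Group by Y:
  weight(Y=0) = 1/21
  weight(Y=1) = 5/189
  weight(Y=2) = 2/189
  weight(Y=3) = 1/21
Total weight = 1/21 + 5/189 + 2/189 + 1/21 = 25/189
P(Y=0 | obs) = 1/21 / 25/189 = 9/25
P(Y=1 | obs) = 5/189 / 25/189 = 1/5
P(Y=2 | obs) = 2/189 / 25/189 = 2/25
P(Y=3 | obs) = 1/21 / 25/189 = 9/25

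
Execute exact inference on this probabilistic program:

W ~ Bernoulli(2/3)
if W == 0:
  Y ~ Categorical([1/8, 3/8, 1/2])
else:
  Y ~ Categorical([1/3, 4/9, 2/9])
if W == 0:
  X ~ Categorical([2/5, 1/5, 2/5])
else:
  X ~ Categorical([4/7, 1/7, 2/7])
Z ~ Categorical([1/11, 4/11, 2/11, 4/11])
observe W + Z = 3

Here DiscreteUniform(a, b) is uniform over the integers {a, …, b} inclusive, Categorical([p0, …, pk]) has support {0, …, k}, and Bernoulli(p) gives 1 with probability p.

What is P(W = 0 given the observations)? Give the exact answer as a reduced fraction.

Enumerate traces; 18 have nonzero weight after conditioning:
  (W=0, Y=0, X=0, Z=3) weight 1/165
  (W=0, Y=0, X=1, Z=3) weight 1/330
  (W=0, Y=0, X=2, Z=3) weight 1/165
  (W=0, Y=1, X=0, Z=3) weight 1/55
  (W=0, Y=1, X=1, Z=3) weight 1/110
  (W=0, Y=1, X=2, Z=3) weight 1/55
  (W=0, Y=2, X=0, Z=3) weight 4/165
  (W=0, Y=2, X=1, Z=3) weight 2/165
  (W=1, Y=0, X=0, Z=2) weight 16/693
  … 9 more
Group by W:
  weight(W=0) = 4/33
  weight(W=1) = 4/33
Total weight = 4/33 + 4/33 = 8/33
P(W=0 | obs) = 4/33 / 8/33 = 1/2
P(W=1 | obs) = 4/33 / 8/33 = 1/2

P(W = 0 | obs) = 1/2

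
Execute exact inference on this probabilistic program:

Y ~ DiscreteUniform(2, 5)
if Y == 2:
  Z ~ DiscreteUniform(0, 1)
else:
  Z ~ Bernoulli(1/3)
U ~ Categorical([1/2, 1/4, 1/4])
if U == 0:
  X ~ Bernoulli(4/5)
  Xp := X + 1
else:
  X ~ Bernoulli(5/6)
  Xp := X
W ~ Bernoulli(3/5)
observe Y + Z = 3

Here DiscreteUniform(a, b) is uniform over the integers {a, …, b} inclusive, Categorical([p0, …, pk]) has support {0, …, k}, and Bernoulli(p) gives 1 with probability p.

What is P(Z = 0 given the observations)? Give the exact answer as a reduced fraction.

Enumerate traces; 24 have nonzero weight after conditioning:
  (Y=2, Z=1, U=0, X=0, W=0) weight 1/200
  (Y=2, Z=1, U=0, X=0, W=1) weight 3/400
  (Y=2, Z=1, U=0, X=1, W=0) weight 1/50
  (Y=2, Z=1, U=0, X=1, W=1) weight 3/100
  (Y=2, Z=1, U=1, X=0, W=0) weight 1/480
  (Y=2, Z=1, U=1, X=0, W=1) weight 1/320
  (Y=2, Z=1, U=1, X=1, W=0) weight 1/96
  (Y=2, Z=1, U=1, X=1, W=1) weight 1/64
  (Y=3, Z=0, U=0, X=0, W=0) weight 1/150
  … 15 more
Group by Z:
  weight(Z=0) = 1/6
  weight(Z=1) = 1/8
Total weight = 1/6 + 1/8 = 7/24
P(Z=0 | obs) = 1/6 / 7/24 = 4/7
P(Z=1 | obs) = 1/8 / 7/24 = 3/7

P(Z = 0 | obs) = 4/7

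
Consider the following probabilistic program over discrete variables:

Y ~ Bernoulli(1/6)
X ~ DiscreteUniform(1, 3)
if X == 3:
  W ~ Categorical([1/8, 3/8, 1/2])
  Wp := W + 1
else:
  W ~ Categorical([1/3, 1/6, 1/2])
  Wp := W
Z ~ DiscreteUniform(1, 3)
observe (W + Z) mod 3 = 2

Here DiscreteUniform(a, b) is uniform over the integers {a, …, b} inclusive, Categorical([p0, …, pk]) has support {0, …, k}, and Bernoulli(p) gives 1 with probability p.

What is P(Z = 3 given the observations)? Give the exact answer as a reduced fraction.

P(Z = 3 | obs) = 1/2

Enumerate traces; 18 have nonzero weight after conditioning:
  (Y=0, X=1, W=0, Z=2) weight 5/162
  (Y=0, X=1, W=1, Z=1) weight 5/324
  (Y=0, X=1, W=2, Z=3) weight 5/108
  (Y=0, X=2, W=0, Z=2) weight 5/162
  (Y=0, X=2, W=1, Z=1) weight 5/324
  (Y=0, X=2, W=2, Z=3) weight 5/108
  (Y=0, X=3, W=0, Z=2) weight 5/432
  (Y=0, X=3, W=1, Z=1) weight 5/144
  … 10 more
Group by Z:
  weight(Z=1) = 17/216
  weight(Z=2) = 19/216
  weight(Z=3) = 1/6
Total weight = 17/216 + 19/216 + 1/6 = 1/3
P(Z=1 | obs) = 17/216 / 1/3 = 17/72
P(Z=2 | obs) = 19/216 / 1/3 = 19/72
P(Z=3 | obs) = 1/6 / 1/3 = 1/2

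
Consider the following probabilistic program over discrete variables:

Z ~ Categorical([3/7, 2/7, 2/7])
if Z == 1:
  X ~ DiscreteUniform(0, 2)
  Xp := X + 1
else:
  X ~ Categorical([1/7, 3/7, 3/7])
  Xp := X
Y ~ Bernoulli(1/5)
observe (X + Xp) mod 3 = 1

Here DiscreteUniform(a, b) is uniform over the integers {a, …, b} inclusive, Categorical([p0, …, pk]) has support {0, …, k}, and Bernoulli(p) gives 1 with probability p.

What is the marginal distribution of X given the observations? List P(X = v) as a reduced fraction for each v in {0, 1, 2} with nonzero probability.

Enumerate traces; 6 have nonzero weight after conditioning:
  (Z=0, X=2, Y=0) weight 36/245
  (Z=0, X=2, Y=1) weight 9/245
  (Z=1, X=0, Y=0) weight 8/105
  (Z=1, X=0, Y=1) weight 2/105
  (Z=2, X=2, Y=0) weight 24/245
  (Z=2, X=2, Y=1) weight 6/245
Group by X:
  weight(X=0) = 2/21
  weight(X=2) = 15/49
Total weight = 2/21 + 15/49 = 59/147
P(X=0 | obs) = 2/21 / 59/147 = 14/59
P(X=2 | obs) = 15/49 / 59/147 = 45/59

P(X=0) = 14/59, P(X=2) = 45/59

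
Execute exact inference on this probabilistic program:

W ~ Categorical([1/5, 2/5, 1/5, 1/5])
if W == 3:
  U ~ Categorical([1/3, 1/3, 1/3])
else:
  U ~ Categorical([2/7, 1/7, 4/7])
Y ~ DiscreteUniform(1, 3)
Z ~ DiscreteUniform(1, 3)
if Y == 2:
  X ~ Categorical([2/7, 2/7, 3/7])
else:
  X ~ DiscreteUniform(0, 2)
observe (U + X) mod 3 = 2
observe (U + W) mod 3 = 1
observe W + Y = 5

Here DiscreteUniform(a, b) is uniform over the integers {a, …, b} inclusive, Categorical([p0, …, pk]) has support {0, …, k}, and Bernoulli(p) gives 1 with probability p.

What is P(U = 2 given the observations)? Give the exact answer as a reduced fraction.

P(U = 2 | obs) = 2/3

Enumerate traces; 6 have nonzero weight after conditioning:
  (W=2, U=2, Y=3, Z=1, X=0) weight 4/945
  (W=2, U=2, Y=3, Z=2, X=0) weight 4/945
  (W=2, U=2, Y=3, Z=3, X=0) weight 4/945
  (W=3, U=1, Y=2, Z=1, X=1) weight 2/945
  (W=3, U=1, Y=2, Z=2, X=1) weight 2/945
  (W=3, U=1, Y=2, Z=3, X=1) weight 2/945
Group by U:
  weight(U=1) = 2/315
  weight(U=2) = 4/315
Total weight = 2/315 + 4/315 = 2/105
P(U=1 | obs) = 2/315 / 2/105 = 1/3
P(U=2 | obs) = 4/315 / 2/105 = 2/3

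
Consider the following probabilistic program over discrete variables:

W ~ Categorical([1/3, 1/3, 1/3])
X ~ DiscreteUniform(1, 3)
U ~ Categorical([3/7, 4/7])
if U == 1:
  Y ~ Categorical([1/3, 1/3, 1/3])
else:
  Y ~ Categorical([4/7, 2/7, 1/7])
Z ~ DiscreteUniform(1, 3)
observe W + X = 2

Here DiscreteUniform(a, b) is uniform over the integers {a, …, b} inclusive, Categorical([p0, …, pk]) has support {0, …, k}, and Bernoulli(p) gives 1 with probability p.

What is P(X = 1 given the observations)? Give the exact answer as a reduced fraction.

P(X = 1 | obs) = 1/2

Enumerate traces; 36 have nonzero weight after conditioning:
  (W=0, X=2, U=0, Y=0, Z=1) weight 4/441
  (W=0, X=2, U=0, Y=0, Z=2) weight 4/441
  (W=0, X=2, U=0, Y=0, Z=3) weight 4/441
  (W=0, X=2, U=0, Y=1, Z=1) weight 2/441
  (W=0, X=2, U=0, Y=1, Z=2) weight 2/441
  (W=0, X=2, U=0, Y=1, Z=3) weight 2/441
  (W=0, X=2, U=0, Y=2, Z=1) weight 1/441
  (W=0, X=2, U=0, Y=2, Z=2) weight 1/441
  (W=1, X=1, U=0, Y=0, Z=1) weight 4/441
  … 27 more
Group by X:
  weight(X=1) = 1/9
  weight(X=2) = 1/9
Total weight = 1/9 + 1/9 = 2/9
P(X=1 | obs) = 1/9 / 2/9 = 1/2
P(X=2 | obs) = 1/9 / 2/9 = 1/2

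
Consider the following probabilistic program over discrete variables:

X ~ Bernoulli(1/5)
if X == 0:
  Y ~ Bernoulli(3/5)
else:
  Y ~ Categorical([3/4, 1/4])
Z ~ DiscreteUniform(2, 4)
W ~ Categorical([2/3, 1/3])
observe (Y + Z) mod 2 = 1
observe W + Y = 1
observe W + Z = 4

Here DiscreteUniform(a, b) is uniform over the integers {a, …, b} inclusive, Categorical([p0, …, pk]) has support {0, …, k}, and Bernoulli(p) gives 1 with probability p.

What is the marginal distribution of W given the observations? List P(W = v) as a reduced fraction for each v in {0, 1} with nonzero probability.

Enumerate traces; 4 have nonzero weight after conditioning:
  (X=0, Y=0, Z=3, W=1) weight 8/225
  (X=0, Y=1, Z=4, W=0) weight 8/75
  (X=1, Y=0, Z=3, W=1) weight 1/60
  (X=1, Y=1, Z=4, W=0) weight 1/90
Group by W:
  weight(W=0) = 53/450
  weight(W=1) = 47/900
Total weight = 53/450 + 47/900 = 17/100
P(W=0 | obs) = 53/450 / 17/100 = 106/153
P(W=1 | obs) = 47/900 / 17/100 = 47/153

P(W=0) = 106/153, P(W=1) = 47/153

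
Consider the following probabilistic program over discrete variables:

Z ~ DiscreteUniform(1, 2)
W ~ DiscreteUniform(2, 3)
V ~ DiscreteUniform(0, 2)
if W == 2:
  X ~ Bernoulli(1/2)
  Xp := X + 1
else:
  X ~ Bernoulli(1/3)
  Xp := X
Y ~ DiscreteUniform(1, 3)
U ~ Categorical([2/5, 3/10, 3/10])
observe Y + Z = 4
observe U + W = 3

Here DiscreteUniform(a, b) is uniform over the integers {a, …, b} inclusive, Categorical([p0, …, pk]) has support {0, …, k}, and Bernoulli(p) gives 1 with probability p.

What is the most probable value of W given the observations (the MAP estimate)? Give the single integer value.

Enumerate traces; 24 have nonzero weight after conditioning:
  (Z=1, W=2, V=0, X=0, Y=3, U=1) weight 1/240
  (Z=1, W=2, V=0, X=1, Y=3, U=1) weight 1/240
  (Z=1, W=2, V=1, X=0, Y=3, U=1) weight 1/240
  (Z=1, W=2, V=1, X=1, Y=3, U=1) weight 1/240
  (Z=1, W=2, V=2, X=0, Y=3, U=1) weight 1/240
  (Z=1, W=2, V=2, X=1, Y=3, U=1) weight 1/240
  (Z=1, W=3, V=0, X=0, Y=3, U=0) weight 1/135
  (Z=1, W=3, V=0, X=1, Y=3, U=0) weight 1/270
  … 16 more
Group by W:
  weight(W=2) = 1/20
  weight(W=3) = 1/15
Total weight = 1/20 + 1/15 = 7/60
P(W=2 | obs) = 1/20 / 7/60 = 3/7
P(W=3 | obs) = 1/15 / 7/60 = 4/7
argmax = 3

argmax_v P(W = v | obs) = 3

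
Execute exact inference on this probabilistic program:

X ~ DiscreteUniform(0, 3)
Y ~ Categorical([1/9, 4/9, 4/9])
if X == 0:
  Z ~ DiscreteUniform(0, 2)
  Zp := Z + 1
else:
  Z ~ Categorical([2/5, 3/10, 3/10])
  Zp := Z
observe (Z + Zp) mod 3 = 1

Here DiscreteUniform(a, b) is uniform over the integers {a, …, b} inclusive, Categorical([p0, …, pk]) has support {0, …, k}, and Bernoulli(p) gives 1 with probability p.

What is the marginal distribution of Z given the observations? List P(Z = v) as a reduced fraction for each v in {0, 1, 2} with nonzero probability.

P(Z=0) = 10/37, P(Z=2) = 27/37

Enumerate traces; 12 have nonzero weight after conditioning:
  (X=0, Y=0, Z=0) weight 1/108
  (X=0, Y=1, Z=0) weight 1/27
  (X=0, Y=2, Z=0) weight 1/27
  (X=1, Y=0, Z=2) weight 1/120
  (X=1, Y=1, Z=2) weight 1/30
  (X=1, Y=2, Z=2) weight 1/30
  (X=2, Y=0, Z=2) weight 1/120
  (X=2, Y=1, Z=2) weight 1/30
  … 4 more
Group by Z:
  weight(Z=0) = 1/12
  weight(Z=2) = 9/40
Total weight = 1/12 + 9/40 = 37/120
P(Z=0 | obs) = 1/12 / 37/120 = 10/37
P(Z=2 | obs) = 9/40 / 37/120 = 27/37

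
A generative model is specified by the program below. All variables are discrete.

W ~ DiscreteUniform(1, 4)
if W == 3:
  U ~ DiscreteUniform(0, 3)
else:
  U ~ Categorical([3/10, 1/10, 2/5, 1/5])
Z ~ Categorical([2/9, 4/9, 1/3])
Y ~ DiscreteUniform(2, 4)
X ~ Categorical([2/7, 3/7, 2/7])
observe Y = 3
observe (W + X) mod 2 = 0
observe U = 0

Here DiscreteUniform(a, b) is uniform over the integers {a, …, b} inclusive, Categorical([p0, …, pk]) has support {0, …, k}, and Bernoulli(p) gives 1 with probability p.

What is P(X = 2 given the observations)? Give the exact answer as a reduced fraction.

P(X = 2 | obs) = 8/27

Enumerate traces; 18 have nonzero weight after conditioning:
  (W=1, U=0, Z=0, Y=3, X=1) weight 1/420
  (W=1, U=0, Z=1, Y=3, X=1) weight 1/210
  (W=1, U=0, Z=2, Y=3, X=1) weight 1/280
  (W=2, U=0, Z=0, Y=3, X=0) weight 1/630
  (W=2, U=0, Z=0, Y=3, X=2) weight 1/630
  (W=2, U=0, Z=1, Y=3, X=0) weight 1/315
  (W=2, U=0, Z=1, Y=3, X=2) weight 1/315
  (W=2, U=0, Z=2, Y=3, X=0) weight 1/420
  … 10 more
Group by X:
  weight(X=0) = 1/70
  weight(X=1) = 11/560
  weight(X=2) = 1/70
Total weight = 1/70 + 11/560 + 1/70 = 27/560
P(X=0 | obs) = 1/70 / 27/560 = 8/27
P(X=1 | obs) = 11/560 / 27/560 = 11/27
P(X=2 | obs) = 1/70 / 27/560 = 8/27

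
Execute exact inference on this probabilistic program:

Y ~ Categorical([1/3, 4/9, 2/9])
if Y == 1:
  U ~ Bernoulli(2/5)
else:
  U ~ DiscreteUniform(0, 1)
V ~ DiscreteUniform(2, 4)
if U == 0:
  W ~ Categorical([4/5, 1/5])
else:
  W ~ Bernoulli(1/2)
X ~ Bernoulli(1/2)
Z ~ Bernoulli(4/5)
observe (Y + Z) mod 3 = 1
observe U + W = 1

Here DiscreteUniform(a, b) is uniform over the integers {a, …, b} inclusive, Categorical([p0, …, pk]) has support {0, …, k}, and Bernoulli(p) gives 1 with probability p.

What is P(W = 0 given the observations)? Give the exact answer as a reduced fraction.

Enumerate traces; 24 have nonzero weight after conditioning:
  (Y=0, U=0, V=2, W=1, X=0, Z=1) weight 1/225
  (Y=0, U=0, V=2, W=1, X=1, Z=1) weight 1/225
  (Y=0, U=0, V=3, W=1, X=0, Z=1) weight 1/225
  (Y=0, U=0, V=3, W=1, X=1, Z=1) weight 1/225
  (Y=0, U=0, V=4, W=1, X=0, Z=1) weight 1/225
  (Y=0, U=0, V=4, W=1, X=1, Z=1) weight 1/225
  (Y=0, U=1, V=2, W=0, X=0, Z=1) weight 1/90
  (Y=0, U=1, V=2, W=0, X=1, Z=1) weight 1/90
  … 16 more
Group by W:
  weight(W=0) = 19/225
  weight(W=1) = 14/375
Total weight = 19/225 + 14/375 = 137/1125
P(W=0 | obs) = 19/225 / 137/1125 = 95/137
P(W=1 | obs) = 14/375 / 137/1125 = 42/137

P(W = 0 | obs) = 95/137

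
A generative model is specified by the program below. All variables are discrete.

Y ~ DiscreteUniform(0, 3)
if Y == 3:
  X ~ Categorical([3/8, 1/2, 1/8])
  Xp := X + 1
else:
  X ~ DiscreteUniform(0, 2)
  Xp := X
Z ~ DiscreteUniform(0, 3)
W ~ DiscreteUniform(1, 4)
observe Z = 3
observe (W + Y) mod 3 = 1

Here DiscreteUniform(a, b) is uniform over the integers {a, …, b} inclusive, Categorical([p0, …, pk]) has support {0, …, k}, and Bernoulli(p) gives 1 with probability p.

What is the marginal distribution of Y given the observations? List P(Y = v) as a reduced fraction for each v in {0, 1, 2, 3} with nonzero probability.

P(Y=0) = 1/3, P(Y=1) = 1/6, P(Y=2) = 1/6, P(Y=3) = 1/3

Enumerate traces; 18 have nonzero weight after conditioning:
  (Y=0, X=0, Z=3, W=1) weight 1/192
  (Y=0, X=0, Z=3, W=4) weight 1/192
  (Y=0, X=1, Z=3, W=1) weight 1/192
  (Y=0, X=1, Z=3, W=4) weight 1/192
  (Y=0, X=2, Z=3, W=1) weight 1/192
  (Y=0, X=2, Z=3, W=4) weight 1/192
  (Y=1, X=0, Z=3, W=3) weight 1/192
  (Y=1, X=1, Z=3, W=3) weight 1/192
  (Y=2, X=0, Z=3, W=2) weight 1/192
  (Y=3, X=0, Z=3, W=1) weight 3/512
  … 8 more
Group by Y:
  weight(Y=0) = 1/32
  weight(Y=1) = 1/64
  weight(Y=2) = 1/64
  weight(Y=3) = 1/32
Total weight = 1/32 + 1/64 + 1/64 + 1/32 = 3/32
P(Y=0 | obs) = 1/32 / 3/32 = 1/3
P(Y=1 | obs) = 1/64 / 3/32 = 1/6
P(Y=2 | obs) = 1/64 / 3/32 = 1/6
P(Y=3 | obs) = 1/32 / 3/32 = 1/3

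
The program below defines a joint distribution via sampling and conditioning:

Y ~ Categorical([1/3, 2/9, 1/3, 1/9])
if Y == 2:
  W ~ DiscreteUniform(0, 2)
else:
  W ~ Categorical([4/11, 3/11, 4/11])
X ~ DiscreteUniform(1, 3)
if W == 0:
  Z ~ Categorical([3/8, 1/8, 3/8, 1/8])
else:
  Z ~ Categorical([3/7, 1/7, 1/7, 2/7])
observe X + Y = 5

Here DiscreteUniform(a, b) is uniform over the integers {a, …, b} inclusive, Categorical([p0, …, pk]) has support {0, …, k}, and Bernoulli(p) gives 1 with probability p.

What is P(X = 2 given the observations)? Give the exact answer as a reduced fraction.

Enumerate traces; 24 have nonzero weight after conditioning:
  (Y=2, W=0, X=3, Z=0) weight 1/72
  (Y=2, W=0, X=3, Z=1) weight 1/216
  (Y=2, W=0, X=3, Z=2) weight 1/72
  (Y=2, W=0, X=3, Z=3) weight 1/216
  (Y=2, W=1, X=3, Z=0) weight 1/63
  (Y=2, W=1, X=3, Z=1) weight 1/189
  (Y=2, W=1, X=3, Z=2) weight 1/189
  (Y=2, W=1, X=3, Z=3) weight 2/189
  (Y=3, W=0, X=2, Z=0) weight 1/198
  … 15 more
Group by X:
  weight(X=2) = 1/27
  weight(X=3) = 1/9
Total weight = 1/27 + 1/9 = 4/27
P(X=2 | obs) = 1/27 / 4/27 = 1/4
P(X=3 | obs) = 1/9 / 4/27 = 3/4

P(X = 2 | obs) = 1/4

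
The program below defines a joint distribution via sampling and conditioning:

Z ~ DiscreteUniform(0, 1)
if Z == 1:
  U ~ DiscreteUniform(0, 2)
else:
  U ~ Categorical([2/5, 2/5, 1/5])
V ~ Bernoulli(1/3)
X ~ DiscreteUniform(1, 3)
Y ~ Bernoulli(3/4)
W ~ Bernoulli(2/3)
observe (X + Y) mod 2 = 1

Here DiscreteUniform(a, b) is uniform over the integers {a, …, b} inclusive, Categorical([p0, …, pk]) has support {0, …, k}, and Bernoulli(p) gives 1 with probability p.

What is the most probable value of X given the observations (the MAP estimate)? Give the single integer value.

argmax_v P(X = v | obs) = 2

Enumerate traces; 72 have nonzero weight after conditioning:
  (Z=0, U=0, V=0, X=1, Y=0, W=0) weight 1/270
  (Z=0, U=0, V=0, X=1, Y=0, W=1) weight 1/135
  (Z=0, U=0, V=0, X=2, Y=1, W=0) weight 1/90
  (Z=0, U=0, V=0, X=2, Y=1, W=1) weight 1/45
  (Z=0, U=0, V=0, X=3, Y=0, W=0) weight 1/270
  (Z=0, U=0, V=0, X=3, Y=0, W=1) weight 1/135
  (Z=0, U=0, V=1, X=1, Y=0, W=0) weight 1/540
  (Z=0, U=0, V=1, X=1, Y=0, W=1) weight 1/270
  … 64 more
Group by X:
  weight(X=1) = 1/12
  weight(X=2) = 1/4
  weight(X=3) = 1/12
Total weight = 1/12 + 1/4 + 1/12 = 5/12
P(X=1 | obs) = 1/12 / 5/12 = 1/5
P(X=2 | obs) = 1/4 / 5/12 = 3/5
P(X=3 | obs) = 1/12 / 5/12 = 1/5
argmax = 2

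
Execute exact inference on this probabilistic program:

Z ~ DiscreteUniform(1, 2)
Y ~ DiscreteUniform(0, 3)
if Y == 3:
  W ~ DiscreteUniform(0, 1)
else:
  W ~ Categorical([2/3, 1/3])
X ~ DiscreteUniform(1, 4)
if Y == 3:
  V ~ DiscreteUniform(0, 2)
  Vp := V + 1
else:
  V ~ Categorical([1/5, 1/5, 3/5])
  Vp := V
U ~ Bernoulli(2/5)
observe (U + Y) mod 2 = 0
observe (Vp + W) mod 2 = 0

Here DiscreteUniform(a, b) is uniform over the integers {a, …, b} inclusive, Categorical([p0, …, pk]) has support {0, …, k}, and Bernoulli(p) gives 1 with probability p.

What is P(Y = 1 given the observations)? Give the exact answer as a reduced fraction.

Enumerate traces; 96 have nonzero weight after conditioning:
  (Z=1, Y=0, W=0, X=1, V=0, U=0) weight 1/400
  (Z=1, Y=0, W=0, X=1, V=2, U=0) weight 3/400
  (Z=1, Y=0, W=0, X=2, V=0, U=0) weight 1/400
  (Z=1, Y=0, W=0, X=2, V=2, U=0) weight 3/400
  (Z=1, Y=0, W=0, X=3, V=0, U=0) weight 1/400
  (Z=1, Y=0, W=0, X=3, V=2, U=0) weight 3/400
  (Z=1, Y=0, W=0, X=4, V=0, U=0) weight 1/400
  (Z=1, Y=0, W=0, X=4, V=2, U=0) weight 3/400
  (Z=1, Y=1, W=0, X=1, V=0, U=1) weight 1/600
  (Z=1, Y=2, W=0, X=1, V=0, U=0) weight 1/400
  … 86 more
Group by Y:
  weight(Y=0) = 9/100
  weight(Y=1) = 3/50
  weight(Y=2) = 9/100
  weight(Y=3) = 1/20
Total weight = 9/100 + 3/50 + 9/100 + 1/20 = 29/100
P(Y=0 | obs) = 9/100 / 29/100 = 9/29
P(Y=1 | obs) = 3/50 / 29/100 = 6/29
P(Y=2 | obs) = 9/100 / 29/100 = 9/29
P(Y=3 | obs) = 1/20 / 29/100 = 5/29

P(Y = 1 | obs) = 6/29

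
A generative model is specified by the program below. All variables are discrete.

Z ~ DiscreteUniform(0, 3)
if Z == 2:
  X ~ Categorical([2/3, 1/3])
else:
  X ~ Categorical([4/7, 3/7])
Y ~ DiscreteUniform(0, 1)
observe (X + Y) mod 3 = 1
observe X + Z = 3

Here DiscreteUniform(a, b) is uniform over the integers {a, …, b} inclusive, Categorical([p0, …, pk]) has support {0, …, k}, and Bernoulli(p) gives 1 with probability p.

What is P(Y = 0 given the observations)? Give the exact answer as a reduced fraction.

P(Y = 0 | obs) = 7/19

Enumerate traces; 2 have nonzero weight after conditioning:
  (Z=2, X=1, Y=0) weight 1/24
  (Z=3, X=0, Y=1) weight 1/14
Group by Y:
  weight(Y=0) = 1/24
  weight(Y=1) = 1/14
Total weight = 1/24 + 1/14 = 19/168
P(Y=0 | obs) = 1/24 / 19/168 = 7/19
P(Y=1 | obs) = 1/14 / 19/168 = 12/19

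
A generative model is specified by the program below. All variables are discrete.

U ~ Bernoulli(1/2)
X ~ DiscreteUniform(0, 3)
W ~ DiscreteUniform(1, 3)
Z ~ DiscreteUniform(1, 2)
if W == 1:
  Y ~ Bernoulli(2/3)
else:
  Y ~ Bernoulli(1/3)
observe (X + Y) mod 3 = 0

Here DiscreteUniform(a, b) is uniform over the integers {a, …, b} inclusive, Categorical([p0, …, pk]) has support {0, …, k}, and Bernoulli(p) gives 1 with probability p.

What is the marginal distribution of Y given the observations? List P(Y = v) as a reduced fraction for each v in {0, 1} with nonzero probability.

P(Y=0) = 5/7, P(Y=1) = 2/7

Enumerate traces; 36 have nonzero weight after conditioning:
  (U=0, X=0, W=1, Z=1, Y=0) weight 1/144
  (U=0, X=0, W=1, Z=2, Y=0) weight 1/144
  (U=0, X=0, W=2, Z=1, Y=0) weight 1/72
  (U=0, X=0, W=2, Z=2, Y=0) weight 1/72
  (U=0, X=0, W=3, Z=1, Y=0) weight 1/72
  (U=0, X=0, W=3, Z=2, Y=0) weight 1/72
  (U=0, X=2, W=1, Z=1, Y=1) weight 1/72
  (U=0, X=2, W=1, Z=2, Y=1) weight 1/72
  … 28 more
Group by Y:
  weight(Y=0) = 5/18
  weight(Y=1) = 1/9
Total weight = 5/18 + 1/9 = 7/18
P(Y=0 | obs) = 5/18 / 7/18 = 5/7
P(Y=1 | obs) = 1/9 / 7/18 = 2/7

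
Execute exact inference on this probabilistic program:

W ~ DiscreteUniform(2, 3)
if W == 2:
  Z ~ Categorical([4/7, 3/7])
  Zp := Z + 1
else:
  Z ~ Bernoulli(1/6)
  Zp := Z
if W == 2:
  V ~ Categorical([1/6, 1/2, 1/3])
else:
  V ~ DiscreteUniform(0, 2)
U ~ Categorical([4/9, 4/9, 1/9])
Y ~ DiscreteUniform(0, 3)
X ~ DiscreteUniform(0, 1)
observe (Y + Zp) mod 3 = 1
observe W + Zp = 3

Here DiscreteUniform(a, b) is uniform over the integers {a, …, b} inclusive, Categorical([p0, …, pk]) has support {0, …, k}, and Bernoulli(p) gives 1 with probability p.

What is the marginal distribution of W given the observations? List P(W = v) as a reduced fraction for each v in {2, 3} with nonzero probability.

P(W=2) = 48/83, P(W=3) = 35/83

Enumerate traces; 54 have nonzero weight after conditioning:
  (W=2, Z=0, V=0, U=0, Y=0, X=0) weight 1/378
  (W=2, Z=0, V=0, U=0, Y=0, X=1) weight 1/378
  (W=2, Z=0, V=0, U=0, Y=3, X=0) weight 1/378
  (W=2, Z=0, V=0, U=0, Y=3, X=1) weight 1/378
  (W=2, Z=0, V=0, U=1, Y=0, X=0) weight 1/378
  (W=2, Z=0, V=0, U=1, Y=0, X=1) weight 1/378
  (W=2, Z=0, V=0, U=1, Y=3, X=0) weight 1/378
  (W=2, Z=0, V=0, U=1, Y=3, X=1) weight 1/378
  (W=3, Z=0, V=0, U=0, Y=1, X=0) weight 5/648
  … 45 more
Group by W:
  weight(W=2) = 1/7
  weight(W=3) = 5/48
Total weight = 1/7 + 5/48 = 83/336
P(W=2 | obs) = 1/7 / 83/336 = 48/83
P(W=3 | obs) = 5/48 / 83/336 = 35/83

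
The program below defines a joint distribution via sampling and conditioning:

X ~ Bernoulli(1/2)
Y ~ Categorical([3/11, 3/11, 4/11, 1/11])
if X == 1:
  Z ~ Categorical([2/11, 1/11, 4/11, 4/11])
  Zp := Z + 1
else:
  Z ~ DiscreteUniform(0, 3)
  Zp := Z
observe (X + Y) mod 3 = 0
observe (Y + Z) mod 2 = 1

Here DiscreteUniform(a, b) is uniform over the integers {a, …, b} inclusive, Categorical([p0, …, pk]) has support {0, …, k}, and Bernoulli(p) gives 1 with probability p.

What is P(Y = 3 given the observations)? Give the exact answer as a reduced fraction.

P(Y = 3 | obs) = 11/84

Enumerate traces; 6 have nonzero weight after conditioning:
  (X=0, Y=0, Z=1) weight 3/88
  (X=0, Y=0, Z=3) weight 3/88
  (X=0, Y=3, Z=0) weight 1/88
  (X=0, Y=3, Z=2) weight 1/88
  (X=1, Y=2, Z=1) weight 2/121
  (X=1, Y=2, Z=3) weight 8/121
Group by Y:
  weight(Y=0) = 3/44
  weight(Y=2) = 10/121
  weight(Y=3) = 1/44
Total weight = 3/44 + 10/121 + 1/44 = 21/121
P(Y=0 | obs) = 3/44 / 21/121 = 11/28
P(Y=2 | obs) = 10/121 / 21/121 = 10/21
P(Y=3 | obs) = 1/44 / 21/121 = 11/84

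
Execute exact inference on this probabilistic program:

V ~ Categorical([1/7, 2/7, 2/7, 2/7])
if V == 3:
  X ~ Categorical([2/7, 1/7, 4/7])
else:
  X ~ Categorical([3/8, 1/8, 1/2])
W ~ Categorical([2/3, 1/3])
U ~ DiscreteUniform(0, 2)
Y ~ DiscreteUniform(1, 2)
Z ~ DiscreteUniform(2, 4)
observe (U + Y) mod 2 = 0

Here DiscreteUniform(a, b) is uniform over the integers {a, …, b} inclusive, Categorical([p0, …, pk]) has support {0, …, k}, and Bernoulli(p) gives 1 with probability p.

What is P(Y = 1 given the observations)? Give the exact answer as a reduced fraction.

Enumerate traces; 216 have nonzero weight after conditioning:
  (V=0, X=0, W=0, U=0, Y=2, Z=2) weight 1/504
  (V=0, X=0, W=0, U=0, Y=2, Z=3) weight 1/504
  (V=0, X=0, W=0, U=0, Y=2, Z=4) weight 1/504
  (V=0, X=0, W=0, U=1, Y=1, Z=2) weight 1/504
  (V=0, X=0, W=0, U=1, Y=1, Z=3) weight 1/504
  (V=0, X=0, W=0, U=1, Y=1, Z=4) weight 1/504
  (V=0, X=0, W=0, U=2, Y=2, Z=2) weight 1/504
  (V=0, X=0, W=0, U=2, Y=2, Z=3) weight 1/504
  … 208 more
Group by Y:
  weight(Y=1) = 1/6
  weight(Y=2) = 1/3
Total weight = 1/6 + 1/3 = 1/2
P(Y=1 | obs) = 1/6 / 1/2 = 1/3
P(Y=2 | obs) = 1/3 / 1/2 = 2/3

P(Y = 1 | obs) = 1/3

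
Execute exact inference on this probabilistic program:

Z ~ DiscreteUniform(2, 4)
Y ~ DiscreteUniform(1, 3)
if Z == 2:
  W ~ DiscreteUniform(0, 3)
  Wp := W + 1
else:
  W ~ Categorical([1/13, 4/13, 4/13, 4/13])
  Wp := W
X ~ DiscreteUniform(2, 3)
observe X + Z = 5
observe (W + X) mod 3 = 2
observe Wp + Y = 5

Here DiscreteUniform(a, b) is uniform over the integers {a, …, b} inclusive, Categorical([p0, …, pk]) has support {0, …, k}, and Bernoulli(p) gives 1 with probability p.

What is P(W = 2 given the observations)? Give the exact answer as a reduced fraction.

Enumerate traces; 2 have nonzero weight after conditioning:
  (Z=2, Y=2, W=2, X=3) weight 1/72
  (Z=3, Y=2, W=3, X=2) weight 2/117
Group by W:
  weight(W=2) = 1/72
  weight(W=3) = 2/117
Total weight = 1/72 + 2/117 = 29/936
P(W=2 | obs) = 1/72 / 29/936 = 13/29
P(W=3 | obs) = 2/117 / 29/936 = 16/29

P(W = 2 | obs) = 13/29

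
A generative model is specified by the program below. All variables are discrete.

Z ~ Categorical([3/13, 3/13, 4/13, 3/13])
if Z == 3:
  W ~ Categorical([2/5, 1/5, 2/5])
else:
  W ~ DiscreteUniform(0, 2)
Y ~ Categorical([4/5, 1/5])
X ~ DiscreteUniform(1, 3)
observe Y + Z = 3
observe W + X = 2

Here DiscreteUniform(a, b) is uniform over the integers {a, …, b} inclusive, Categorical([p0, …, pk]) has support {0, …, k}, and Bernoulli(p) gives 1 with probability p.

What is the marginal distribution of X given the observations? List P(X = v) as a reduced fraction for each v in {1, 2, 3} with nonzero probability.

P(X=1) = 14/37, P(X=2) = 23/37

Enumerate traces; 4 have nonzero weight after conditioning:
  (Z=2, W=0, Y=1, X=2) weight 4/585
  (Z=2, W=1, Y=1, X=1) weight 4/585
  (Z=3, W=0, Y=0, X=2) weight 8/325
  (Z=3, W=1, Y=0, X=1) weight 4/325
Group by X:
  weight(X=1) = 56/2925
  weight(X=2) = 92/2925
Total weight = 56/2925 + 92/2925 = 148/2925
P(X=1 | obs) = 56/2925 / 148/2925 = 14/37
P(X=2 | obs) = 92/2925 / 148/2925 = 23/37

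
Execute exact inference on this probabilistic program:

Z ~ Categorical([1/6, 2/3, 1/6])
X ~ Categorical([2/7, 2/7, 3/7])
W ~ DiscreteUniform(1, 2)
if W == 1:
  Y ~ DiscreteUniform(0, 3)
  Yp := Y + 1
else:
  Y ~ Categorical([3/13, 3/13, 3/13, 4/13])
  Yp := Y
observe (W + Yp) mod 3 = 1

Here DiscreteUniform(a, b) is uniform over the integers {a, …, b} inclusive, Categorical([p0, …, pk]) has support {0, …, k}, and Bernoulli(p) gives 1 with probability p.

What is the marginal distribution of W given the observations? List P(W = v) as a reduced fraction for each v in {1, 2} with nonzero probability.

P(W=1) = 13/25, P(W=2) = 12/25

Enumerate traces; 18 have nonzero weight after conditioning:
  (Z=0, X=0, W=1, Y=2) weight 1/168
  (Z=0, X=0, W=2, Y=2) weight 1/182
  (Z=0, X=1, W=1, Y=2) weight 1/168
  (Z=0, X=1, W=2, Y=2) weight 1/182
  (Z=0, X=2, W=1, Y=2) weight 1/112
  (Z=0, X=2, W=2, Y=2) weight 3/364
  (Z=1, X=0, W=1, Y=2) weight 1/42
  (Z=1, X=0, W=2, Y=2) weight 2/91
  … 10 more
Group by W:
  weight(W=1) = 1/8
  weight(W=2) = 3/26
Total weight = 1/8 + 3/26 = 25/104
P(W=1 | obs) = 1/8 / 25/104 = 13/25
P(W=2 | obs) = 3/26 / 25/104 = 12/25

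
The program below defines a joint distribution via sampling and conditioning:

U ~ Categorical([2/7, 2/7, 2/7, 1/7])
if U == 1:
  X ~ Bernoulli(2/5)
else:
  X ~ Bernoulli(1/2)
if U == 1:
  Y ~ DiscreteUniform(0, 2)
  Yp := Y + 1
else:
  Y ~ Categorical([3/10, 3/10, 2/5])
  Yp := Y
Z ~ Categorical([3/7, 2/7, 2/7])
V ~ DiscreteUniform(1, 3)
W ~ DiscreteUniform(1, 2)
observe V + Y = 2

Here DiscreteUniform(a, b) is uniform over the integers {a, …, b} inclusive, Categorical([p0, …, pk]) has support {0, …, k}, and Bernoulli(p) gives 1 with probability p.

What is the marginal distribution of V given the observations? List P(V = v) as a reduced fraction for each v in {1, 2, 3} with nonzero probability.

Enumerate traces; 96 have nonzero weight after conditioning:
  (U=0, X=0, Y=0, Z=0, V=2, W=1) weight 3/980
  (U=0, X=0, Y=0, Z=0, V=2, W=2) weight 3/980
  (U=0, X=0, Y=0, Z=1, V=2, W=1) weight 1/490
  (U=0, X=0, Y=0, Z=1, V=2, W=2) weight 1/490
  (U=0, X=0, Y=0, Z=2, V=2, W=1) weight 1/490
  (U=0, X=0, Y=0, Z=2, V=2, W=2) weight 1/490
  (U=0, X=0, Y=1, Z=0, V=1, W=1) weight 3/980
  (U=0, X=0, Y=1, Z=0, V=1, W=2) weight 3/980
  … 88 more
Group by V:
  weight(V=1) = 13/126
  weight(V=2) = 13/126
Total weight = 13/126 + 13/126 = 13/63
P(V=1 | obs) = 13/126 / 13/63 = 1/2
P(V=2 | obs) = 13/126 / 13/63 = 1/2

P(V=1) = 1/2, P(V=2) = 1/2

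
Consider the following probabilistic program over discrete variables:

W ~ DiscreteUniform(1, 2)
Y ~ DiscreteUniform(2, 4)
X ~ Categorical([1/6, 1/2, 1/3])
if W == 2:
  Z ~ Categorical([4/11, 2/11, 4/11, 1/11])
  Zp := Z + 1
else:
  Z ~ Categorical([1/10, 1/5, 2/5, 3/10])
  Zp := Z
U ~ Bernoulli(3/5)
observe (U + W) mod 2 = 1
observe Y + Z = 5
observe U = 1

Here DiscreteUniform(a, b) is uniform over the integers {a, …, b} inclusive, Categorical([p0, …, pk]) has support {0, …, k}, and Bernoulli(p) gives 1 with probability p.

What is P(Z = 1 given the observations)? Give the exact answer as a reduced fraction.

Enumerate traces; 9 have nonzero weight after conditioning:
  (W=2, Y=2, X=0, Z=3, U=1) weight 1/660
  (W=2, Y=2, X=1, Z=3, U=1) weight 1/220
  (W=2, Y=2, X=2, Z=3, U=1) weight 1/330
  (W=2, Y=3, X=0, Z=2, U=1) weight 1/165
  (W=2, Y=3, X=1, Z=2, U=1) weight 1/55
  (W=2, Y=3, X=2, Z=2, U=1) weight 2/165
  (W=2, Y=4, X=0, Z=1, U=1) weight 1/330
  (W=2, Y=4, X=1, Z=1, U=1) weight 1/110
  … 1 more
Group by Z:
  weight(Z=1) = 1/55
  weight(Z=2) = 2/55
  weight(Z=3) = 1/110
Total weight = 1/55 + 2/55 + 1/110 = 7/110
P(Z=1 | obs) = 1/55 / 7/110 = 2/7
P(Z=2 | obs) = 2/55 / 7/110 = 4/7
P(Z=3 | obs) = 1/110 / 7/110 = 1/7

P(Z = 1 | obs) = 2/7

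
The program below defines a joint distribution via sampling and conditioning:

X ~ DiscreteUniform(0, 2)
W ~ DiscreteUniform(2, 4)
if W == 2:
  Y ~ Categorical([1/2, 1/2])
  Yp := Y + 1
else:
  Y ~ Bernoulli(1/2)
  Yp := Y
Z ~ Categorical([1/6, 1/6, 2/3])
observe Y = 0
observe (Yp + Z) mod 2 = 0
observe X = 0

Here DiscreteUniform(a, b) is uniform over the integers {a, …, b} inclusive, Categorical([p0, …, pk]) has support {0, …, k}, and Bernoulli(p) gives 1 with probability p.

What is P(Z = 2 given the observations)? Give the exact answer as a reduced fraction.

P(Z = 2 | obs) = 8/11

Enumerate traces; 5 have nonzero weight after conditioning:
  (X=0, W=2, Y=0, Z=1) weight 1/108
  (X=0, W=3, Y=0, Z=0) weight 1/108
  (X=0, W=3, Y=0, Z=2) weight 1/27
  (X=0, W=4, Y=0, Z=0) weight 1/108
  (X=0, W=4, Y=0, Z=2) weight 1/27
Group by Z:
  weight(Z=0) = 1/54
  weight(Z=1) = 1/108
  weight(Z=2) = 2/27
Total weight = 1/54 + 1/108 + 2/27 = 11/108
P(Z=0 | obs) = 1/54 / 11/108 = 2/11
P(Z=1 | obs) = 1/108 / 11/108 = 1/11
P(Z=2 | obs) = 2/27 / 11/108 = 8/11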